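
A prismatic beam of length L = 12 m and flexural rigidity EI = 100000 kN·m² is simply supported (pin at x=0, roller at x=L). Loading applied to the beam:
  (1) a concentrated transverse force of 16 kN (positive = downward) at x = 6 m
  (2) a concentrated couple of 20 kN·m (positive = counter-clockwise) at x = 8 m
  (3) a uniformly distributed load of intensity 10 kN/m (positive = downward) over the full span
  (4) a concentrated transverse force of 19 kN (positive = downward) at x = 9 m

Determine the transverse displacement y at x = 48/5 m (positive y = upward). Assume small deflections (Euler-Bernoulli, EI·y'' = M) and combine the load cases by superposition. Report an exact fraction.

y(48/5) = -114643/5000000 m

Load 1 — point force P=16 kN at a=6 m (b=L-a=6):
  y_1 = -Pa(L-x)(2Lx-a²-x²)/(6LEI)  [x>a] = -16·6·(12-(48/5))·(2·12·(48/5)-6²-(48/5)²)/(6·12·100000) = -1278/390625 m
Load 2 — applied couple M₀=20 kN·m at a=8 m (b=L-a=4):
  y_2 = (M₀x³/(6L)-M₀(x-a)²/2+C₁x)/EI  [x>a] with C₁=M₀(3b²-L²)/(6L)=-80/3 = (20·(48/5)³/(6·12)-20·((48/5)-8)²/2+(-80/3)·(48/5))/100000 = -28/78125 m
Load 3 — uniform load w=10 kN/m over full span:
  y_3 = -wx(L³-2Lx²+x³)/(24EI) = -10·(48/5)·(12³-2·12·(48/5)²+(48/5)³)/(24·100000) = -6264/390625 m
Load 4 — point force P=19 kN at a=9 m (b=L-a=3):
  y_4 = -Pa(L-x)(2Lx-a²-x²)/(6LEI)  [x>a] = -19·9·(12-(48/5))·(2·12·(48/5)-9²-(48/5)²)/(6·12·100000) = -81567/25000000 m
Superposition: y = Σ y_i = -114643/5000000 m ≈ -0.022929 m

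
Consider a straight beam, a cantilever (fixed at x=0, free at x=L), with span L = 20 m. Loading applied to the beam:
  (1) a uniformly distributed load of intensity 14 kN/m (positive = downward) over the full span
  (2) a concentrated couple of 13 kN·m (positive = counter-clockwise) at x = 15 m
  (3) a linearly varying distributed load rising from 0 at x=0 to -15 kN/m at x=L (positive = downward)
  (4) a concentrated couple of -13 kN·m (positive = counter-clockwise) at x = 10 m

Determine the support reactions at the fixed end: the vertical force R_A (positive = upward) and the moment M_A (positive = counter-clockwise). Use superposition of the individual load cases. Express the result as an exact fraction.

R_A = 130 kN, M_A = 800 kN·m

Load 1 — uniform load w=14 kN/m over full span:
  R_A = wL = 14·20 = 280 kN
  M_A = wL²/2 = 14·20²/2 = 2800 kN·m
Load 2 — applied couple M₀=13 kN·m at a=15 m (b=L-a=5):
  R_A = 0 kN
  M_A = -M₀ = -13 kN·m
Load 3 — triangular load w₀=-15 kN/m (0→w₀ over full span):
  R_A = w₀L/2 = (-15)·20/2 = -150 kN
  M_A = w₀L²/3 = (-15)·20²/3 = -2000 kN·m
Load 4 — applied couple M₀=-13 kN·m at a=10 m (b=L-a=10):
  R_A = 0 kN
  M_A = -M₀ = -(-13) = 13 kN·m
Superposition: R_A = 130 kN, M_A = 800 kN·m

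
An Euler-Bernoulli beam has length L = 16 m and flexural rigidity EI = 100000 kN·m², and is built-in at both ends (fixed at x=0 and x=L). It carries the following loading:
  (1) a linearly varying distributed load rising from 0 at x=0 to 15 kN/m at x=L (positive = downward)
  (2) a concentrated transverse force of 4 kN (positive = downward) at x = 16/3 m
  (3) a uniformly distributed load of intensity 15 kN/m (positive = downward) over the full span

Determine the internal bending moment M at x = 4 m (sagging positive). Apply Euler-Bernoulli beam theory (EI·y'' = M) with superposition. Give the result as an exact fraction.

Load 1 — triangular load w₀=15 kN/m (0→w₀ over full span):
  M_1 = 3w₀Lx/20 - w₀L²/30 - w₀x³/(6L) = 3·15·16·4/20 - 15·16²/30 - 15·4³/(6·16) = 6 kN·m
Load 2 — point force P=4 kN at a=16/3 m (b=L-a=32/3):
  M_2 = Pb²(3a+b)x/L³ - Pab²/L²  [x≤a] = 4·(32/3)²·(3·(16/3)+(32/3))·4/16³ - 4·(16/3)·(32/3)²/16² = 64/27 kN·m
Load 3 — uniform load w=15 kN/m over full span:
  M_3 = wLx/2 - wL²/12 - wx²/2 = 15·16·4/2 - 15·16²/12 - 15·4²/2 = 40 kN·m
Superposition: M = Σ M_i = 1306/27 kN·m ≈ 48.370370 kN·m

M(4) = 1306/27 kN·m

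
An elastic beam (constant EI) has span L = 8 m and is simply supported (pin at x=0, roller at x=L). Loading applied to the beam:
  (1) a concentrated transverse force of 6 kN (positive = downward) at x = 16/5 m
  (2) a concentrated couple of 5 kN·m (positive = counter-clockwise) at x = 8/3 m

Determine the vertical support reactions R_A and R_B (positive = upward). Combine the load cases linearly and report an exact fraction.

R_A = 169/40 kN, R_B = 71/40 kN

Load 1 — point force P=6 kN at a=16/5 m (b=L-a=24/5):
  R_A = Pb/L = 6·(24/5)/8 = 18/5 kN
  R_B = Pa/L = 6·(16/5)/8 = 12/5 kN
Load 2 — applied couple M₀=5 kN·m at a=8/3 m (b=L-a=16/3):
  R_A = M₀/L = 5/8 kN
  R_B = -M₀/L = -5/8 kN
Superposition: R_A = 169/40 kN, R_B = 71/40 kN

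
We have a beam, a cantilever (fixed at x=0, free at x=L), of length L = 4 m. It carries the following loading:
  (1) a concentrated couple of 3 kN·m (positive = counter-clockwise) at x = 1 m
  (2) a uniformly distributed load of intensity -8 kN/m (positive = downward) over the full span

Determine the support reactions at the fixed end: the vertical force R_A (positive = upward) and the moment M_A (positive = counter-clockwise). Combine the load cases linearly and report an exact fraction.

R_A = -32 kN, M_A = -67 kN·m

Load 1 — applied couple M₀=3 kN·m at a=1 m (b=L-a=3):
  R_A = 0 kN
  M_A = -M₀ = -3 kN·m
Load 2 — uniform load w=-8 kN/m over full span:
  R_A = wL = (-8)·4 = -32 kN
  M_A = wL²/2 = (-8)·4²/2 = -64 kN·m
Superposition: R_A = -32 kN, M_A = -67 kN·m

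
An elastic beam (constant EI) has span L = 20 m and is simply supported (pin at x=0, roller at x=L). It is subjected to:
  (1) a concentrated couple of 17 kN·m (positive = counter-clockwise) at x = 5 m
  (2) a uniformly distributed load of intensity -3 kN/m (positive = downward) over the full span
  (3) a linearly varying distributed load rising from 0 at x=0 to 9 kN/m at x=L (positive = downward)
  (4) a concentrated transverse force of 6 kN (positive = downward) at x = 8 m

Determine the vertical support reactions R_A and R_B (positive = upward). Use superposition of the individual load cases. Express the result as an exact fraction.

R_A = 89/20 kN, R_B = 631/20 kN

Load 1 — applied couple M₀=17 kN·m at a=5 m (b=L-a=15):
  R_A = M₀/L = 17/20 kN
  R_B = -M₀/L = -17/20 kN
Load 2 — uniform load w=-3 kN/m over full span:
  R_A = wL/2 = (-3)·20/2 = -30 kN
  R_B = wL/2 = (-3)·20/2 = -30 kN
Load 3 — triangular load w₀=9 kN/m (0→w₀ over full span):
  R_A = w₀L/6 = 9·20/6 = 30 kN
  R_B = w₀L/3 = 9·20/3 = 60 kN
Load 4 — point force P=6 kN at a=8 m (b=L-a=12):
  R_A = Pb/L = 6·12/20 = 18/5 kN
  R_B = Pa/L = 6·8/20 = 12/5 kN
Superposition: R_A = 89/20 kN, R_B = 631/20 kN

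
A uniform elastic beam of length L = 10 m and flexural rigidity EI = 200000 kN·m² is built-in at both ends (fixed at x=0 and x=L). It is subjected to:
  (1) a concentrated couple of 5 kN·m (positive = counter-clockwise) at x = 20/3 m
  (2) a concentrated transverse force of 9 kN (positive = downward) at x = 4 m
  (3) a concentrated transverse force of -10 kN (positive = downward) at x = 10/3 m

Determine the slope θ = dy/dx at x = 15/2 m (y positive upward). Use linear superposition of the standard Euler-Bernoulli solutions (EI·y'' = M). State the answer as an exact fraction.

θ(15/2) = 101/6000000 rad

Load 1 — applied couple M₀=5 kN·m at a=20/3 m (b=L-a=10/3):
  θ_1 = (R_Ax²/2 - M_Ax - M₀(x-a))/EI  [x>a] with R_A=2/3, M_A=5/3 = ((2/3)·(15/2)²/2 - (5/3)·(15/2) - 5·((15/2)-(20/3)))/200000 = 1/96000 rad
Load 2 — point force P=9 kN at a=4 m (b=L-a=6):
  θ_2 = Pa²(L-x)(2bL-(3b+a)(L-x))/(2L³EI)  [x>a] = 9·4²·(10-(15/2))·(2·6·10-(3·6+4)·(10-(15/2)))/(2·10³·200000) = 117/2000000 rad
Load 3 — point force P=-10 kN at a=10/3 m (b=L-a=20/3):
  θ_3 = Pa²(L-x)(2bL-(3b+a)(L-x))/(2L³EI)  [x>a] = (-10)·(10/3)²·(10-(15/2))·(2·(20/3)·10-(3·(20/3)+(10/3))·(10-(15/2)))/(2·10³·200000) = -1/19200 rad
Superposition: θ = Σ θ_i = 101/6000000 rad ≈ 0.000017 rad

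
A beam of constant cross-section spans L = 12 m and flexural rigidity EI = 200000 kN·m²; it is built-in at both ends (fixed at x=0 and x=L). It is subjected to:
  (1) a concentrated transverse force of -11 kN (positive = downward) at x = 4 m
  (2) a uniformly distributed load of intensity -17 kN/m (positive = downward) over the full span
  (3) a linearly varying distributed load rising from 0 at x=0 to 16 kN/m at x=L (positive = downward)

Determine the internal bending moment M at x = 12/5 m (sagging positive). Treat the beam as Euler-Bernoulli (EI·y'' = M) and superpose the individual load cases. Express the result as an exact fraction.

M(12/5) = -324/125 kN·m

Load 1 — point force P=-11 kN at a=4 m (b=L-a=8):
  M_1 = Pb²(3a+b)x/L³ - Pab²/L²  [x≤a] = (-11)·8²·(3·4+8)·(12/5)/12³ - (-11)·4·8²/12² = 0 kN·m
Load 2 — uniform load w=-17 kN/m over full span:
  M_2 = wLx/2 - wL²/12 - wx²/2 = (-17)·12·(12/5)/2 - (-17)·12²/12 - (-17)·(12/5)²/2 = 204/25 kN·m
Load 3 — triangular load w₀=16 kN/m (0→w₀ over full span):
  M_3 = 3w₀Lx/20 - w₀L²/30 - w₀x³/(6L) = 3·16·12·(12/5)/20 - 16·12²/30 - 16·(12/5)³/(6·12) = -1344/125 kN·m
Superposition: M = Σ M_i = -324/125 kN·m ≈ -2.592000 kN·m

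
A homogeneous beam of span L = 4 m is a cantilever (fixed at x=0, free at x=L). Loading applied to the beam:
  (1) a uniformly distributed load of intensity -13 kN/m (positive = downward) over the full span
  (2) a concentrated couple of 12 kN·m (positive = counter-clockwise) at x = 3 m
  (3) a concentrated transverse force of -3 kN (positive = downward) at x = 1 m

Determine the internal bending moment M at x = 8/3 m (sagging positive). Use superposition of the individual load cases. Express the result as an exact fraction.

Load 1 — uniform load w=-13 kN/m over full span:
  M_1 = -w(L-x)²/2 = -(-13)·(4-(8/3))²/2 = 104/9 kN·m
Load 2 — applied couple M₀=12 kN·m at a=3 m (b=L-a=1):
  M_2 = M₀  [x≤a] = 12 = 12 kN·m
Load 3 — point force P=-3 kN at a=1 m (b=L-a=3):
  M_3 = 0  [x>a] = 0 kN·m
Superposition: M = Σ M_i = 212/9 kN·m ≈ 23.555556 kN·m

M(8/3) = 212/9 kN·m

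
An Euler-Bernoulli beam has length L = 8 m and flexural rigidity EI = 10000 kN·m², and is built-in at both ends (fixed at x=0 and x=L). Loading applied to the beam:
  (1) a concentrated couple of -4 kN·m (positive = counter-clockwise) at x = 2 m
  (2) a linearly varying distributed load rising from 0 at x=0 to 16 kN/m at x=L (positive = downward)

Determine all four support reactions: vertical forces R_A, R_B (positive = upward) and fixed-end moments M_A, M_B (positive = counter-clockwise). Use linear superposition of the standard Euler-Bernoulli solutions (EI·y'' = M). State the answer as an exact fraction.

Load 1 — applied couple M₀=-4 kN·m at a=2 m (b=L-a=6):
  R_A = 6M₀ab/L³ = 6·(-4)·2·6/8³ = -9/16 kN
  M_A = M₀b(2a-b)/L² = (-4)·6·(2·2-6)/8² = 3/4 kN·m
  R_B = -6M₀ab/L³ = -6·(-4)·2·6/8³ = 9/16 kN
  M_B = M₀a(2b-a)/L² = (-4)·2·(2·6-2)/8² = -5/4 kN·m
Load 2 — triangular load w₀=16 kN/m (0→w₀ over full span):
  R_A = 3w₀L/20 = 3·16·8/20 = 96/5 kN
  M_A = w₀L²/30 = 16·8²/30 = 512/15 kN·m
  R_B = 7w₀L/20 = 7·16·8/20 = 224/5 kN
  M_B = -w₀L²/20 = -16·8²/20 = -256/5 kN·m
Superposition: R_A = 1491/80 kN, M_A = 2093/60 kN·m, R_B = 3629/80 kN, M_B = -1049/20 kN·m

R_A = 1491/80 kN, M_A = 2093/60 kN·m, R_B = 3629/80 kN, M_B = -1049/20 kN·m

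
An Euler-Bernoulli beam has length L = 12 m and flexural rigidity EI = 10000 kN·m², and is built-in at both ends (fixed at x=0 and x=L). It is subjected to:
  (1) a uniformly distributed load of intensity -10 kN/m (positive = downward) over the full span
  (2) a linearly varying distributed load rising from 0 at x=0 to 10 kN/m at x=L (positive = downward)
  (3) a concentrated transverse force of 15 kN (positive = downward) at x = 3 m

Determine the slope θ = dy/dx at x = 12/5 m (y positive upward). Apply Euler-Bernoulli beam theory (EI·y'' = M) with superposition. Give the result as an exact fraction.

θ(12/5) = 12357/2500000 rad

Load 1 — uniform load w=-10 kN/m over full span:
  θ_1 = -wx(L-x)(L-2x)/(12EI) = -(-10)·(12/5)·(12-(12/5))·(12-2·(12/5))/(12·10000) = 216/15625 rad
Load 2 — triangular load w₀=10 kN/m (0→w₀ over full span):
  θ_2 = -w₀(2x(L-x)(L-2x)(x+2L)+x²(L-x)²)/(120LEI) = -10·(2·(12/5)·(12-(12/5))·(12-2·(12/5))·((12/5)+2·12)+(12/5)²·(12-(12/5))²)/(120·12·10000) = -504/78125 rad
Load 3 — point force P=15 kN at a=3 m (b=L-a=9):
  θ_3 = -Pb²x(2aL-(3a+b)x)/(2L³EI)  [x≤a] = -15·9²·(12/5)·(2·3·12-(3·3+9)·(12/5))/(2·12³·10000) = -243/100000 rad
Superposition: θ = Σ θ_i = 12357/2500000 rad ≈ 0.004943 rad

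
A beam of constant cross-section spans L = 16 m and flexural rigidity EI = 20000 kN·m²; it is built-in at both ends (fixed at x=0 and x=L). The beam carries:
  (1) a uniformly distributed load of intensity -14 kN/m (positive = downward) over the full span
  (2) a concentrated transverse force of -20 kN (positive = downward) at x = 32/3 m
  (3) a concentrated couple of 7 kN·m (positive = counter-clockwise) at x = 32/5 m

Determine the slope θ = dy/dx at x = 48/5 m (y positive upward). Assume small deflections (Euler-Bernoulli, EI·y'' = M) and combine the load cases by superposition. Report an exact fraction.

θ(48/5) = -42572/3515625 rad

Load 1 — uniform load w=-14 kN/m over full span:
  θ_1 = -wx(L-x)(L-2x)/(12EI) = -(-14)·(48/5)·(16-(48/5))·(16-2·(48/5))/(12·20000) = -896/78125 rad
Load 2 — point force P=-20 kN at a=32/3 m (b=L-a=16/3):
  θ_2 = -Pb²x(2aL-(3a+b)x)/(2L³EI)  [x≤a] = -(-20)·(16/3)²·(48/5)·(2·(32/3)·16-(3·(32/3)+(16/3))·(48/5))/(2·16³·20000) = -16/28125 rad
Load 3 — applied couple M₀=7 kN·m at a=32/5 m (b=L-a=48/5):
  θ_3 = (R_Ax²/2 - M_Ax - M₀(x-a))/EI  [x>a] with R_A=63/100, M_A=21/25 = ((63/100)·(48/5)²/2 - (21/25)·(48/5) - 7·((48/5)-(32/5)))/20000 = -28/390625 rad
Superposition: θ = Σ θ_i = -42572/3515625 rad ≈ -0.012109 rad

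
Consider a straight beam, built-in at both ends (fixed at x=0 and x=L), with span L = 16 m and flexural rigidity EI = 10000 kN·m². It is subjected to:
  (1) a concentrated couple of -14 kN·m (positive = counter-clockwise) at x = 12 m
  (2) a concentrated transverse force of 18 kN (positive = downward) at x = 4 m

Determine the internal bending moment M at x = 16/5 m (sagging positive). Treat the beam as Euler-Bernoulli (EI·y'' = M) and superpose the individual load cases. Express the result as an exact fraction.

M(16/5) = 373/40 kN·m

Load 1 — applied couple M₀=-14 kN·m at a=12 m (b=L-a=4):
  M_1 = R_Ax - M_A  [x≤a] with R_A=-63/64, M_A=-35/8 = (-63/64)·(16/5) - (-35/8) = 49/40 kN·m
Load 2 — point force P=18 kN at a=4 m (b=L-a=12):
  M_2 = Pb²(3a+b)x/L³ - Pab²/L²  [x≤a] = 18·12²·(3·4+12)·(16/5)/16³ - 18·4·12²/16² = 81/10 kN·m
Superposition: M = Σ M_i = 373/40 kN·m ≈ 9.325000 kN·m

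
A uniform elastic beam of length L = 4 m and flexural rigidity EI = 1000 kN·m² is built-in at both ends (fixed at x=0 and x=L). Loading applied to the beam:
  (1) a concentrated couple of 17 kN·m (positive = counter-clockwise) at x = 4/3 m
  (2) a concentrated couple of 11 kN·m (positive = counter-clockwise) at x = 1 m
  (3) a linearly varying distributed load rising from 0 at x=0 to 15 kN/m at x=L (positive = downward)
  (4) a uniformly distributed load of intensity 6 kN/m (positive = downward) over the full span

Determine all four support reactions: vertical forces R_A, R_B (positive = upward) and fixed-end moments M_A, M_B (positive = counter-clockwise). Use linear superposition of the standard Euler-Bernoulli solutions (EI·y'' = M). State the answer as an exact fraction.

Load 1 — applied couple M₀=17 kN·m at a=4/3 m (b=L-a=8/3):
  R_A = 6M₀ab/L³ = 6·17·(4/3)·(8/3)/4³ = 17/3 kN
  M_A = M₀b(2a-b)/L² = 17·(8/3)·(2·(4/3)-(8/3))/4² = 0 kN·m
  R_B = -6M₀ab/L³ = -6·17·(4/3)·(8/3)/4³ = -17/3 kN
  M_B = M₀a(2b-a)/L² = 17·(4/3)·(2·(8/3)-(4/3))/4² = 17/3 kN·m
Load 2 — applied couple M₀=11 kN·m at a=1 m (b=L-a=3):
  R_A = 6M₀ab/L³ = 6·11·1·3/4³ = 99/32 kN
  M_A = M₀b(2a-b)/L² = 11·3·(2·1-3)/4² = -33/16 kN·m
  R_B = -6M₀ab/L³ = -6·11·1·3/4³ = -99/32 kN
  M_B = M₀a(2b-a)/L² = 11·1·(2·3-1)/4² = 55/16 kN·m
Load 3 — triangular load w₀=15 kN/m (0→w₀ over full span):
  R_A = 3w₀L/20 = 3·15·4/20 = 9 kN
  M_A = w₀L²/30 = 15·4²/30 = 8 kN·m
  R_B = 7w₀L/20 = 7·15·4/20 = 21 kN
  M_B = -w₀L²/20 = -15·4²/20 = -12 kN·m
Load 4 — uniform load w=6 kN/m over full span:
  R_A = wL/2 = 6·4/2 = 12 kN
  M_A = wL²/12 = 6·4²/12 = 8 kN·m
  R_B = wL/2 = 6·4/2 = 12 kN
  M_B = -wL²/12 = -6·4²/12 = -8 kN·m
Superposition: R_A = 2857/96 kN, M_A = 223/16 kN·m, R_B = 2327/96 kN, M_B = -523/48 kN·m

R_A = 2857/96 kN, M_A = 223/16 kN·m, R_B = 2327/96 kN, M_B = -523/48 kN·m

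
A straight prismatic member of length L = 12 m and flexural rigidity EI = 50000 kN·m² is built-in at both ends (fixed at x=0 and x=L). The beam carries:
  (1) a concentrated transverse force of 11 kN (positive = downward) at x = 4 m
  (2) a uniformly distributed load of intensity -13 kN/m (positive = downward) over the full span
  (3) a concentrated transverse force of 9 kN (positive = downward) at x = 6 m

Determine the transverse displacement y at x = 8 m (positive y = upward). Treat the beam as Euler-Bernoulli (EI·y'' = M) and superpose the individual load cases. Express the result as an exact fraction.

Load 1 — point force P=11 kN at a=4 m (b=L-a=8):
  y_1 = -Pa²(L-x)²(3bL-(3b+a)(L-x))/(6L³EI)  [x>a] = -11·4²·(12-8)²·(3·8·12-(3·8+4)·(12-8))/(6·12³·50000) = -242/253125 m
Load 2 — uniform load w=-13 kN/m over full span:
  y_2 = -wx²(L-x)²/(24EI) = -(-13)·8²·(12-8)²/(24·50000) = 104/9375 m
Load 3 — point force P=9 kN at a=6 m (b=L-a=6):
  y_3 = -Pa²(L-x)²(3bL-(3b+a)(L-x))/(6L³EI)  [x>a] = -9·6²·(12-8)²·(3·6·12-(3·6+6)·(12-8))/(6·12³·50000) = -3/2500 m
Superposition: y = Σ y_i = 9049/1012500 m ≈ 0.008937 m

y(8) = 9049/1012500 m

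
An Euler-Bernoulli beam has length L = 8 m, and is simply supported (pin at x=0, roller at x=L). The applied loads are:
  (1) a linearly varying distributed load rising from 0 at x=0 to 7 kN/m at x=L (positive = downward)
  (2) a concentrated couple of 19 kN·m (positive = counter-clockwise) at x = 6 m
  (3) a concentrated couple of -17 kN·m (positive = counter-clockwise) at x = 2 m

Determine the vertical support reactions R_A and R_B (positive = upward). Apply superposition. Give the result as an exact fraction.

Load 1 — triangular load w₀=7 kN/m (0→w₀ over full span):
  R_A = w₀L/6 = 7·8/6 = 28/3 kN
  R_B = w₀L/3 = 7·8/3 = 56/3 kN
Load 2 — applied couple M₀=19 kN·m at a=6 m (b=L-a=2):
  R_A = M₀/L = 19/8 kN
  R_B = -M₀/L = -19/8 kN
Load 3 — applied couple M₀=-17 kN·m at a=2 m (b=L-a=6):
  R_A = M₀/L = (-17)/8 = -17/8 kN
  R_B = -M₀/L = -(-17)/8 = 17/8 kN
Superposition: R_A = 115/12 kN, R_B = 221/12 kN

R_A = 115/12 kN, R_B = 221/12 kN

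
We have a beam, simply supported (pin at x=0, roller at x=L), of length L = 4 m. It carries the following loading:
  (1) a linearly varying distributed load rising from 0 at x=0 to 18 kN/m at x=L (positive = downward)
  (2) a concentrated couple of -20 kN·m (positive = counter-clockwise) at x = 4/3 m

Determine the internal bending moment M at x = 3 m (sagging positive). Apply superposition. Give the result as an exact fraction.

M(3) = 83/4 kN·m

Load 1 — triangular load w₀=18 kN/m (0→w₀ over full span):
  M_1 = w₀Lx/6 - w₀x³/(6L) = 18·4·3/6 - 18·3³/(6·4) = 63/4 kN·m
Load 2 — applied couple M₀=-20 kN·m at a=4/3 m (b=L-a=8/3):
  M_2 = M₀x/L - M₀  [x>a] = (-20)·3/4 - (-20) = 5 kN·m
Superposition: M = Σ M_i = 83/4 kN·m ≈ 20.750000 kN·m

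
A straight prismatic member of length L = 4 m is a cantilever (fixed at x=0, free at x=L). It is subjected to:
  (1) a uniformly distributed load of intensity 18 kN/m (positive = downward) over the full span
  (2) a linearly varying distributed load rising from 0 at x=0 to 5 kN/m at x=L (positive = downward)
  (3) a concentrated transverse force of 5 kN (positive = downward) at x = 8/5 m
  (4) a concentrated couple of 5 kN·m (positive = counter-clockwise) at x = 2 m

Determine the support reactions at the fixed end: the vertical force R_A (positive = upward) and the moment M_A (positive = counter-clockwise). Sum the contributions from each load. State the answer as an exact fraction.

R_A = 87 kN, M_A = 521/3 kN·m

Load 1 — uniform load w=18 kN/m over full span:
  R_A = wL = 18·4 = 72 kN
  M_A = wL²/2 = 18·4²/2 = 144 kN·m
Load 2 — triangular load w₀=5 kN/m (0→w₀ over full span):
  R_A = w₀L/2 = 5·4/2 = 10 kN
  M_A = w₀L²/3 = 5·4²/3 = 80/3 kN·m
Load 3 — point force P=5 kN at a=8/5 m (b=L-a=12/5):
  R_A = P = 5 kN
  M_A = Pa = 5·(8/5) = 8 kN·m
Load 4 — applied couple M₀=5 kN·m at a=2 m (b=L-a=2):
  R_A = 0 kN
  M_A = -M₀ = -5 kN·m
Superposition: R_A = 87 kN, M_A = 521/3 kN·m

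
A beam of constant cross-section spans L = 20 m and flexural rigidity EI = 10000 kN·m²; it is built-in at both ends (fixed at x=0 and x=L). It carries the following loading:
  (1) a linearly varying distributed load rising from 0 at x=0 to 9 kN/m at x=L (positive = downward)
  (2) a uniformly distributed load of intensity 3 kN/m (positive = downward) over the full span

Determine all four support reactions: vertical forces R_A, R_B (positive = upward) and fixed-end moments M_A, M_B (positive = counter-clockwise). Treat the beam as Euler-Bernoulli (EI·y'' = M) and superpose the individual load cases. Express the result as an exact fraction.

Load 1 — triangular load w₀=9 kN/m (0→w₀ over full span):
  R_A = 3w₀L/20 = 3·9·20/20 = 27 kN
  M_A = w₀L²/30 = 9·20²/30 = 120 kN·m
  R_B = 7w₀L/20 = 7·9·20/20 = 63 kN
  M_B = -w₀L²/20 = -9·20²/20 = -180 kN·m
Load 2 — uniform load w=3 kN/m over full span:
  R_A = wL/2 = 3·20/2 = 30 kN
  M_A = wL²/12 = 3·20²/12 = 100 kN·m
  R_B = wL/2 = 3·20/2 = 30 kN
  M_B = -wL²/12 = -3·20²/12 = -100 kN·m
Superposition: R_A = 57 kN, M_A = 220 kN·m, R_B = 93 kN, M_B = -280 kN·m

R_A = 57 kN, M_A = 220 kN·m, R_B = 93 kN, M_B = -280 kN·m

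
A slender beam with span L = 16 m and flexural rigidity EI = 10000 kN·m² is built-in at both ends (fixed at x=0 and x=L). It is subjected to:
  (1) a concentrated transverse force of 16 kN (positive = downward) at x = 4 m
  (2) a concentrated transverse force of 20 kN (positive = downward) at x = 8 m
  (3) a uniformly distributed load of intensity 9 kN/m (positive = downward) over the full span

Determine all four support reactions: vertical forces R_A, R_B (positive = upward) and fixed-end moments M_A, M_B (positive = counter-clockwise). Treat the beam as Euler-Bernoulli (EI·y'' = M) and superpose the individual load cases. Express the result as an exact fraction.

Load 1 — point force P=16 kN at a=4 m (b=L-a=12):
  R_A = Pb²(3a+b)/L³ = 16·12²·(3·4+12)/16³ = 27/2 kN
  M_A = Pab²/L² = 16·4·12²/16² = 36 kN·m
  R_B = Pa²(a+3b)/L³ = 16·4²·(4+3·12)/16³ = 5/2 kN
  M_B = -Pa²b/L² = -16·4²·12/16² = -12 kN·m
Load 2 — point force P=20 kN at a=8 m (b=L-a=8):
  R_A = Pb²(3a+b)/L³ = 20·8²·(3·8+8)/16³ = 10 kN
  M_A = Pab²/L² = 20·8·8²/16² = 40 kN·m
  R_B = Pa²(a+3b)/L³ = 20·8²·(8+3·8)/16³ = 10 kN
  M_B = -Pa²b/L² = -20·8²·8/16² = -40 kN·m
Load 3 — uniform load w=9 kN/m over full span:
  R_A = wL/2 = 9·16/2 = 72 kN
  M_A = wL²/12 = 9·16²/12 = 192 kN·m
  R_B = wL/2 = 9·16/2 = 72 kN
  M_B = -wL²/12 = -9·16²/12 = -192 kN·m
Superposition: R_A = 191/2 kN, M_A = 268 kN·m, R_B = 169/2 kN, M_B = -244 kN·m

R_A = 191/2 kN, M_A = 268 kN·m, R_B = 169/2 kN, M_B = -244 kN·m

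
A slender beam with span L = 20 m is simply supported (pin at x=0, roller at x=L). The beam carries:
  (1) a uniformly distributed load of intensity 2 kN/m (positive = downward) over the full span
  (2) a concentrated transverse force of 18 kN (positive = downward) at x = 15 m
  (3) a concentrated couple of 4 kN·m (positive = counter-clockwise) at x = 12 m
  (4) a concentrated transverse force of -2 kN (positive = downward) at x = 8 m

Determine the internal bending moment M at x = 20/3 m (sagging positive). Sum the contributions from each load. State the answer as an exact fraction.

M(20/3) = 1010/9 kN·m

Load 1 — uniform load w=2 kN/m over full span:
  M_1 = wx(L-x)/2 = 2·(20/3)·(20-(20/3))/2 = 800/9 kN·m
Load 2 — point force P=18 kN at a=15 m (b=L-a=5):
  M_2 = Pbx/L  [x≤a] = 18·5·(20/3)/20 = 30 kN·m
Load 3 — applied couple M₀=4 kN·m at a=12 m (b=L-a=8):
  M_3 = M₀x/L  [x≤a] = 4·(20/3)/20 = 4/3 kN·m
Load 4 — point force P=-2 kN at a=8 m (b=L-a=12):
  M_4 = Pbx/L  [x≤a] = (-2)·12·(20/3)/20 = -8 kN·m
Superposition: M = Σ M_i = 1010/9 kN·m ≈ 112.222222 kN·m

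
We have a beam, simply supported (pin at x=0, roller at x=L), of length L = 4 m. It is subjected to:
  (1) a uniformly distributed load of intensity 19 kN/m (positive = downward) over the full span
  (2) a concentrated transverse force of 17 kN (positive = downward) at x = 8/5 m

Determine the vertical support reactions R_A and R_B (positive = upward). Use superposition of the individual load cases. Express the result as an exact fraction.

Load 1 — uniform load w=19 kN/m over full span:
  R_A = wL/2 = 19·4/2 = 38 kN
  R_B = wL/2 = 19·4/2 = 38 kN
Load 2 — point force P=17 kN at a=8/5 m (b=L-a=12/5):
  R_A = Pb/L = 17·(12/5)/4 = 51/5 kN
  R_B = Pa/L = 17·(8/5)/4 = 34/5 kN
Superposition: R_A = 241/5 kN, R_B = 224/5 kN

R_A = 241/5 kN, R_B = 224/5 kN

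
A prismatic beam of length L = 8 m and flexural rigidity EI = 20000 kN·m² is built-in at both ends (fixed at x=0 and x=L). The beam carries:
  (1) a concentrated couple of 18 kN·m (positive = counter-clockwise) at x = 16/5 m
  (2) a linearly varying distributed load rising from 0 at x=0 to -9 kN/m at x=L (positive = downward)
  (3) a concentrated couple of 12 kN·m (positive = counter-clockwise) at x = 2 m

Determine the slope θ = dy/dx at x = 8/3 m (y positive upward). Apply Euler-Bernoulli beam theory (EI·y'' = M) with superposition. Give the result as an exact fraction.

Load 1 — applied couple M₀=18 kN·m at a=16/5 m (b=L-a=24/5):
  θ_1 = (R_Ax²/2 - M_Ax)/EI  [x≤a] with R_A=81/25, M_A=54/25 = ((81/25)·(8/3)²/2 - (54/25)·(8/3))/20000 = 9/31250 rad
Load 2 — triangular load w₀=-9 kN/m (0→w₀ over full span):
  θ_2 = -w₀(2x(L-x)(L-2x)(x+2L)+x²(L-x)²)/(120LEI) = -(-9)·(2·(8/3)·(8-(8/3))·(8-2·(8/3))·((8/3)+2·8)+(8/3)²·(8-(8/3))²)/(120·8·20000) = 64/84375 rad
Load 3 — applied couple M₀=12 kN·m at a=2 m (b=L-a=6):
  θ_3 = (R_Ax²/2 - M_Ax - M₀(x-a))/EI  [x>a] with R_A=27/16, M_A=-9/4 = ((27/16)·(8/3)²/2 - (-9/4)·(8/3) - 12·((8/3)-2))/20000 = 1/5000 rad
Superposition: θ = Σ θ_i = 4207/3375000 rad ≈ 0.001247 rad

θ(8/3) = 4207/3375000 rad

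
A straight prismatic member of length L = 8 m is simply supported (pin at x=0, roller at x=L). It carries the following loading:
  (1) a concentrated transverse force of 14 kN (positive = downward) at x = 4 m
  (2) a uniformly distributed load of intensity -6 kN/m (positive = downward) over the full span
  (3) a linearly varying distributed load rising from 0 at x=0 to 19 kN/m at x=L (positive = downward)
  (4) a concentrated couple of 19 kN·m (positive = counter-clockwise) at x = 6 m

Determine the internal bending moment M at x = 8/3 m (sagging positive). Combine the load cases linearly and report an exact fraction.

M(8/3) = 3433/81 kN·m

Load 1 — point force P=14 kN at a=4 m (b=L-a=4):
  M_1 = Pbx/L  [x≤a] = 14·4·(8/3)/8 = 56/3 kN·m
Load 2 — uniform load w=-6 kN/m over full span:
  M_2 = wx(L-x)/2 = (-6)·(8/3)·(8-(8/3))/2 = -128/3 kN·m
Load 3 — triangular load w₀=19 kN/m (0→w₀ over full span):
  M_3 = w₀Lx/6 - w₀x³/(6L) = 19·8·(8/3)/6 - 19·(8/3)³/(6·8) = 4864/81 kN·m
Load 4 — applied couple M₀=19 kN·m at a=6 m (b=L-a=2):
  M_4 = M₀x/L  [x≤a] = 19·(8/3)/8 = 19/3 kN·m
Superposition: M = Σ M_i = 3433/81 kN·m ≈ 42.382716 kN·m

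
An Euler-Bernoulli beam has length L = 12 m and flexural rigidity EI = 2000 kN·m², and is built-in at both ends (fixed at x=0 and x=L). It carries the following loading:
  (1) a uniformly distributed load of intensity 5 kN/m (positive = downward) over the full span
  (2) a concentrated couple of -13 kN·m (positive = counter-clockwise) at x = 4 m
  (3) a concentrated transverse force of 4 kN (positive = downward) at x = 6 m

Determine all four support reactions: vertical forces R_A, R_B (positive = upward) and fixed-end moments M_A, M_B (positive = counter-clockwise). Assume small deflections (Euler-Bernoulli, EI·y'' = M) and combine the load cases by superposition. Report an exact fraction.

R_A = 275/9 kN, M_A = 66 kN·m, R_B = 301/9 kN, M_B = -211/3 kN·m

Load 1 — uniform load w=5 kN/m over full span:
  R_A = wL/2 = 5·12/2 = 30 kN
  M_A = wL²/12 = 5·12²/12 = 60 kN·m
  R_B = wL/2 = 5·12/2 = 30 kN
  M_B = -wL²/12 = -5·12²/12 = -60 kN·m
Load 2 — applied couple M₀=-13 kN·m at a=4 m (b=L-a=8):
  R_A = 6M₀ab/L³ = 6·(-13)·4·8/12³ = -13/9 kN
  M_A = M₀b(2a-b)/L² = (-13)·8·(2·4-8)/12² = 0 kN·m
  R_B = -6M₀ab/L³ = -6·(-13)·4·8/12³ = 13/9 kN
  M_B = M₀a(2b-a)/L² = (-13)·4·(2·8-4)/12² = -13/3 kN·m
Load 3 — point force P=4 kN at a=6 m (b=L-a=6):
  R_A = Pb²(3a+b)/L³ = 4·6²·(3·6+6)/12³ = 2 kN
  M_A = Pab²/L² = 4·6·6²/12² = 6 kN·m
  R_B = Pa²(a+3b)/L³ = 4·6²·(6+3·6)/12³ = 2 kN
  M_B = -Pa²b/L² = -4·6²·6/12² = -6 kN·m
Superposition: R_A = 275/9 kN, M_A = 66 kN·m, R_B = 301/9 kN, M_B = -211/3 kN·m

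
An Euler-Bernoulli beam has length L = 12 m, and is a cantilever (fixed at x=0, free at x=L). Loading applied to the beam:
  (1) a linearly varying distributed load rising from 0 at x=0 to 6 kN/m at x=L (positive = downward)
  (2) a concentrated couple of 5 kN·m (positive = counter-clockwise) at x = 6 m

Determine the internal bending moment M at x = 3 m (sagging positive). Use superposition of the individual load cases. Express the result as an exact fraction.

Load 1 — triangular load w₀=6 kN/m (0→w₀ over full span):
  M_1 = w₀Lx/2 - w₀L²/3 - w₀x³/(6L) = 6·12·3/2 - 6·12²/3 - 6·3³/(6·12) = -729/4 kN·m
Load 2 — applied couple M₀=5 kN·m at a=6 m (b=L-a=6):
  M_2 = M₀  [x≤a] = 5 = 5 kN·m
Superposition: M = Σ M_i = -709/4 kN·m ≈ -177.250000 kN·m

M(3) = -709/4 kN·m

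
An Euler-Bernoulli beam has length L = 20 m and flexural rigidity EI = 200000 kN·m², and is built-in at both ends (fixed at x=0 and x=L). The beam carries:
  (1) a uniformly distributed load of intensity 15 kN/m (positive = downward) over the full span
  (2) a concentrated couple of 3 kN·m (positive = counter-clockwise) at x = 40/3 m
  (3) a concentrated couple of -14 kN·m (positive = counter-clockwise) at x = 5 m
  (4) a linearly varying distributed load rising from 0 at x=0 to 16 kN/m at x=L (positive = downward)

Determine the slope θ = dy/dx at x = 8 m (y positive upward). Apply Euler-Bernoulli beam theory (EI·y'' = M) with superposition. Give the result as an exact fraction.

θ(8) = -793/200000 rad

Load 1 — uniform load w=15 kN/m over full span:
  θ_1 = -wx(L-x)(L-2x)/(12EI) = -15·8·(20-8)·(20-2·8)/(12·200000) = -3/1250 rad
Load 2 — applied couple M₀=3 kN·m at a=40/3 m (b=L-a=20/3):
  θ_2 = (R_Ax²/2 - M_Ax)/EI  [x≤a] with R_A=1/5, M_A=1 = ((1/5)·8²/2 - 1·8)/200000 = -1/125000 rad
Load 3 — applied couple M₀=-14 kN·m at a=5 m (b=L-a=15):
  θ_3 = (R_Ax²/2 - M_Ax - M₀(x-a))/EI  [x>a] with R_A=-63/80, M_A=21/8 = ((-63/80)·8²/2 - (21/8)·8 - (-14)·(8-5))/200000 = -21/1000000 rad
Load 4 — triangular load w₀=16 kN/m (0→w₀ over full span):
  θ_4 = -w₀(2x(L-x)(L-2x)(x+2L)+x²(L-x)²)/(120LEI) = -16·(2·8·(20-8)·(20-2·8)·(8+2·20)+8²·(20-8)²)/(120·20·200000) = -24/15625 rad
Superposition: θ = Σ θ_i = -793/200000 rad ≈ -0.003965 rad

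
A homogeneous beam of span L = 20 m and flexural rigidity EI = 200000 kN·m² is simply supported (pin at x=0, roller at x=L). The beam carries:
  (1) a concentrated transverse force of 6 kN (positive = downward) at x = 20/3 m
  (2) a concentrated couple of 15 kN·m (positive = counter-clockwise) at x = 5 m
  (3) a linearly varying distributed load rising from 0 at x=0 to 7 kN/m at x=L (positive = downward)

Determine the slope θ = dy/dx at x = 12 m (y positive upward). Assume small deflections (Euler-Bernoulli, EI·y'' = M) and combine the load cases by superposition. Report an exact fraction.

θ(12) = 352733/216000000 rad

Load 1 — point force P=6 kN at a=20/3 m (b=L-a=40/3):
  θ_1 = -Pa(2L²-6Lx+3x²+a²)/(6LEI)  [x>a] = -6·(20/3)·(2·20²-6·20·12+3·12²+(20/3)²)/(6·20·200000) = 23/84375 rad
Load 2 — applied couple M₀=15 kN·m at a=5 m (b=L-a=15):
  θ_2 = (M₀x²/(2L)-M₀(x-a)+C₁)/EI  [x>a] with C₁=M₀(3b²-L²)/(6L)=275/8 = (15·12²/(2·20)-15·(12-5)+(275/8))/200000 = -133/1600000 rad
Load 3 — triangular load w₀=7 kN/m (0→w₀ over full span):
  θ_3 = -w₀(7L⁴-30L²x²+15x⁴)/(360LEI) = -7·(7·20⁴-30·20²·12²+15·12⁴)/(360·20·200000) = 203/140625 rad
Superposition: θ = Σ θ_i = 352733/216000000 rad ≈ 0.001633 rad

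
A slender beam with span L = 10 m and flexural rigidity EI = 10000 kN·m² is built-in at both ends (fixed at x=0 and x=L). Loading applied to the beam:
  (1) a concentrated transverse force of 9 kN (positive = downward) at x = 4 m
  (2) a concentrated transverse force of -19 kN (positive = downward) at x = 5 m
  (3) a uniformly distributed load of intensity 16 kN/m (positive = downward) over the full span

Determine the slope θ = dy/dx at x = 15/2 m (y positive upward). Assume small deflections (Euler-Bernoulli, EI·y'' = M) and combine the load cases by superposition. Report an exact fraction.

θ(15/2) = 8561/800000 rad

Load 1 — point force P=9 kN at a=4 m (b=L-a=6):
  θ_1 = Pa²(L-x)(2bL-(3b+a)(L-x))/(2L³EI)  [x>a] = 9·4²·(10-(15/2))·(2·6·10-(3·6+4)·(10-(15/2)))/(2·10³·10000) = 117/100000 rad
Load 2 — point force P=-19 kN at a=5 m (b=L-a=5):
  θ_2 = Pa²(L-x)(2bL-(3b+a)(L-x))/(2L³EI)  [x>a] = (-19)·5²·(10-(15/2))·(2·5·10-(3·5+5)·(10-(15/2)))/(2·10³·10000) = -19/6400 rad
Load 3 — uniform load w=16 kN/m over full span:
  θ_3 = -wx(L-x)(L-2x)/(12EI) = -16·(15/2)·(10-(15/2))·(10-2·(15/2))/(12·10000) = 1/80 rad
Superposition: θ = Σ θ_i = 8561/800000 rad ≈ 0.010701 rad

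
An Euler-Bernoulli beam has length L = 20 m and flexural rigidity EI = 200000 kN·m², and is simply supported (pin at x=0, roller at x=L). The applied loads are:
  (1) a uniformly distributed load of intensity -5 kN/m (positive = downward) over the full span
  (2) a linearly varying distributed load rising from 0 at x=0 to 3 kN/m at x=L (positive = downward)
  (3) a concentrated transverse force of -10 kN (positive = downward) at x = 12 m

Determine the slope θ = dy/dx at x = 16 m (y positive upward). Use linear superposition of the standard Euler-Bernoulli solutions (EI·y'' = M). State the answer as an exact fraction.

Load 1 — uniform load w=-5 kN/m over full span:
  θ_1 = -w(L³-6Lx²+4x³)/(24EI) = -(-5)·(20³-6·20·16²+4·16³)/(24·200000) = -33/5000 rad
Load 2 — triangular load w₀=3 kN/m (0→w₀ over full span):
  θ_2 = -w₀(7L⁴-30L²x²+15x⁴)/(360LEI) = -3·(7·20⁴-30·20²·16²+15·16⁴)/(360·20·200000) = 757/375000 rad
Load 3 — point force P=-10 kN at a=12 m (b=L-a=8):
  θ_3 = -Pa(2L²-6Lx+3x²+a²)/(6LEI)  [x>a] = -(-10)·12·(2·20²-6·20·16+3·16²+12²)/(6·20·200000) = -13/12500 rad
Superposition: θ = Σ θ_i = -527/93750 rad ≈ -0.005621 rad

θ(16) = -527/93750 rad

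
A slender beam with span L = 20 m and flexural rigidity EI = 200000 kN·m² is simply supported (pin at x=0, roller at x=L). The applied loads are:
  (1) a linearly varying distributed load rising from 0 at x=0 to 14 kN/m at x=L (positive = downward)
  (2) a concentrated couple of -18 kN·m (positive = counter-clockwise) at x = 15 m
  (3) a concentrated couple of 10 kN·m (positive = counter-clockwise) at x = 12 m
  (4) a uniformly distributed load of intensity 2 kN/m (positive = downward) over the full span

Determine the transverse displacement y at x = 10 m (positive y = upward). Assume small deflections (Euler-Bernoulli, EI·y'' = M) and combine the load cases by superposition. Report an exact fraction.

Load 1 — triangular load w₀=14 kN/m (0→w₀ over full span):
  y_1 = -w₀x(7L⁴-10L²x²+3x⁴)/(360LEI) = -14·10·(7·20⁴-10·20²·10²+3·10⁴)/(360·20·200000) = -7/96 m
Load 2 — applied couple M₀=-18 kN·m at a=15 m (b=L-a=5):
  y_2 = (M₀x³/(6L)+C₁x)/EI  [x≤a] with C₁=M₀(3b²-L²)/(6L)=195/4 = ((-18)·10³/(6·20)+(195/4)·10)/200000 = 27/16000 m
Load 3 — applied couple M₀=10 kN·m at a=12 m (b=L-a=8):
  y_3 = (M₀x³/(6L)+C₁x)/EI  [x≤a] with C₁=M₀(3b²-L²)/(6L)=-52/3 = (10·10³/(6·20)+(-52/3)·10)/200000 = -9/20000 m
Load 4 — uniform load w=2 kN/m over full span:
  y_4 = -wx(L³-2Lx²+x³)/(24EI) = -2·10·(20³-2·20·10²+10³)/(24·200000) = -1/48 m
Superposition: y = Σ y_i = -7401/80000 m ≈ -0.092512 m

y(10) = -7401/80000 m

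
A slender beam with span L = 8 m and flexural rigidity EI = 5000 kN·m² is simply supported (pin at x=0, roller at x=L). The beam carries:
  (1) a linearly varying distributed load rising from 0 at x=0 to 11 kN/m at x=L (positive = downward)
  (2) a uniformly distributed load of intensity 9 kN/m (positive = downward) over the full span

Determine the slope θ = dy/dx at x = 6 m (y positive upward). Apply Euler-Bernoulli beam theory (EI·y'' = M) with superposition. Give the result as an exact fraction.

Load 1 — triangular load w₀=11 kN/m (0→w₀ over full span):
  θ_1 = -w₀(7L⁴-30L²x²+15x⁴)/(360LEI) = -11·(7·8⁴-30·8²·6²+15·6⁴)/(360·8·5000) = 14443/900000 rad
Load 2 — uniform load w=9 kN/m over full span:
  θ_2 = -w(L³-6Lx²+4x³)/(24EI) = -9·(8³-6·8·6²+4·6³)/(24·5000) = 33/1250 rad
Superposition: θ = Σ θ_i = 38203/900000 rad ≈ 0.042448 rad

θ(6) = 38203/900000 rad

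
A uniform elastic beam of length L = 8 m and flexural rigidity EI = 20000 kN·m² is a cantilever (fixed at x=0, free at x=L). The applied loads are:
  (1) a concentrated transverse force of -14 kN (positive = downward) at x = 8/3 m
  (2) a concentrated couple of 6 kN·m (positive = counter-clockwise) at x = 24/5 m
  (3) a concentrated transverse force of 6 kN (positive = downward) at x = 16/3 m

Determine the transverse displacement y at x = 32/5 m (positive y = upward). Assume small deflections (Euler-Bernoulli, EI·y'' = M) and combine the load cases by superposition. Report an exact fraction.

y(32/5) = -62/253125 m

Load 1 — point force P=-14 kN at a=8/3 m (b=L-a=16/3):
  y_1 = -Pa²(3x-a)/(6EI)  [x>a] = -(-14)·(8/3)²·(3·(32/5)-(8/3))/(6·20000) = 3472/253125 m
Load 2 — applied couple M₀=6 kN·m at a=24/5 m (b=L-a=16/5):
  y_2 = M₀a(2x-a)/(2EI)  [x>a] = 6·(24/5)·(2·(32/5)-(24/5))/(2·20000) = 18/3125 m
Load 3 — point force P=6 kN at a=16/3 m (b=L-a=8/3):
  y_3 = -Pa²(3x-a)/(6EI)  [x>a] = -6·(16/3)²·(3·(32/5)-(16/3))/(6·20000) = -1664/84375 m
Superposition: y = Σ y_i = -62/253125 m ≈ -0.000245 m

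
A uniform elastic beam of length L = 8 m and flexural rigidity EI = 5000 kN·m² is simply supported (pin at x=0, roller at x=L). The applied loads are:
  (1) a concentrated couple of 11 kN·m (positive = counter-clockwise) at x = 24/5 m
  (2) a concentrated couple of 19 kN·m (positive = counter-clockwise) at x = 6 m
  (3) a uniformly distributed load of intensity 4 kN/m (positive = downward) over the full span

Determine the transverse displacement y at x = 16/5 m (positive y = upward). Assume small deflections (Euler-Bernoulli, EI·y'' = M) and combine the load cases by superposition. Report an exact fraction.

y(16/5) = -42649/781250 m

Load 1 — applied couple M₀=11 kN·m at a=24/5 m (b=L-a=16/5):
  y_1 = (M₀x³/(6L)+C₁x)/EI  [x≤a] with C₁=M₀(3b²-L²)/(6L)=-572/75 = (11·(16/5)³/(6·8)+(-572/75)·(16/5))/5000 = -264/78125 m
Load 2 — applied couple M₀=19 kN·m at a=6 m (b=L-a=2):
  y_2 = (M₀x³/(6L)+C₁x)/EI  [x≤a] with C₁=M₀(3b²-L²)/(6L)=-247/12 = (19·(16/5)³/(6·8)+(-247/12)·(16/5))/5000 = -1653/156250 m
Load 3 — uniform load w=4 kN/m over full span:
  y_3 = -wx(L³-2Lx²+x³)/(24EI) = -4·(16/5)·(8³-2·8·(16/5)²+(16/5)³)/(24·5000) = -15872/390625 m
Superposition: y = Σ y_i = -42649/781250 m ≈ -0.054591 m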